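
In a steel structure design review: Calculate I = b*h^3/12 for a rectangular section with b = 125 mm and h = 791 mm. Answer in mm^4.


I = b * h^3 / 12
= 125 * 791^3 / 12
= 125 * 494913671 / 12
= 5155350739.58 mm^4

5155350739.58 mm^4


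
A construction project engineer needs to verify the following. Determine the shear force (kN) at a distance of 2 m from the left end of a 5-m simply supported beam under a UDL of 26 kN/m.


R_A = w * L / 2 = 26 * 5 / 2 = 65.0 kN
V(x) = R_A - w * x = 65.0 - 26 * 2
= 13.0 kN

13.0 kN


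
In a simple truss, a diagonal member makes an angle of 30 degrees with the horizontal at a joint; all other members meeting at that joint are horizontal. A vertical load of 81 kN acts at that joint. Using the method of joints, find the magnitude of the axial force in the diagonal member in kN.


At the joint, only the diagonal has a vertical component, so vertical equilibrium gives:
F * sin(30) = 81
F = 81 / sin(30)
= 81 / 0.5
= 162.0 kN

162.0 kN


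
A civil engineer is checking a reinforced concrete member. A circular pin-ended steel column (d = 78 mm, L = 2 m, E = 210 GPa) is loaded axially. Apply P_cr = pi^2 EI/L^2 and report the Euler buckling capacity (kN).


I = pi * d^4 / 64 = 1816972.31 mm^4
L = 2000.0 mm
P_cr = pi^2 * E * I / L^2
= 9.8696 * 210000.0 * 1816972.31 / 2000.0^2
= 941471.89 N = 941.4719 kN

941.4719 kN


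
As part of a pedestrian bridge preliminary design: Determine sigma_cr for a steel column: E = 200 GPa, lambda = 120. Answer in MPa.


sigma_cr = pi^2 * E / lambda^2
= 9.8696 * 200000.0 / 120^2
= 9.8696 * 200000.0 / 14400
= 137.0778 MPa

137.0778 MPa


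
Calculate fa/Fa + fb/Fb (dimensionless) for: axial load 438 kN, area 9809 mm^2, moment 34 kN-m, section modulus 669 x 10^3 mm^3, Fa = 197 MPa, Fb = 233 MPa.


f_a = P / A = 438000.0 / 9809 = 44.6529 MPa
f_b = M / S = 34000000.0 / 669000.0 = 50.8221 MPa
Ratio = f_a / Fa + f_b / Fb
= 44.6529 / 197 + 50.8221 / 233
= 0.4448 (dimensionless)

0.4448 (dimensionless)


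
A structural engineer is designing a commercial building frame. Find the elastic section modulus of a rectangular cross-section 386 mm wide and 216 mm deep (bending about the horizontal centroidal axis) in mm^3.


S = b * h^2 / 6
= 386 * 216^2 / 6
= 386 * 46656 / 6
= 3001536.0 mm^3

3001536.0 mm^3


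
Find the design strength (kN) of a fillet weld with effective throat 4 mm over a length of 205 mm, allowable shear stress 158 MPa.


Strength = throat * length * allowable stress
= 4 * 205 * 158 N
= 129560 N
= 129.56 kN

129.56 kN


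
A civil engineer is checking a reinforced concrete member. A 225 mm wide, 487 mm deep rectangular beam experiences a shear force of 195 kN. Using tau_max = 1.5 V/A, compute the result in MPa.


A = b * h = 225 * 487 = 109575 mm^2
V = 195 kN = 195000.0 N
tau_max = 1.5 * V / A = 1.5 * 195000.0 / 109575
= 2.6694 MPa

2.6694 MPa


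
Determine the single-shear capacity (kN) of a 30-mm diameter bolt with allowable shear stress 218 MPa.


A = pi * d^2 / 4 = pi * 30^2 / 4 = 706.8583 mm^2
V = f_v * A / 1000 = 218 * 706.8583 / 1000
= 154.0951 kN

154.0951 kN


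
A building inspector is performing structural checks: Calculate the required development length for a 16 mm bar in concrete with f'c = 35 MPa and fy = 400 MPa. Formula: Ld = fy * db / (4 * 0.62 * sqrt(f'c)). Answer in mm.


Ld = (fy * db) / (4 * 0.62 * sqrt(f'c))
= (400 * 16) / (4 * 0.62 * sqrt(35))
= 6400 / 14.6719
= 436.21 mm

436.21 mm


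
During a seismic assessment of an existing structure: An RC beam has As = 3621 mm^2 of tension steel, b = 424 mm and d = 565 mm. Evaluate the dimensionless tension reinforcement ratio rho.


rho = As / (b * d)
= 3621 / (424 * 565)
= 3621 / 239560
= 0.015115 (dimensionless)

0.015115 (dimensionless)


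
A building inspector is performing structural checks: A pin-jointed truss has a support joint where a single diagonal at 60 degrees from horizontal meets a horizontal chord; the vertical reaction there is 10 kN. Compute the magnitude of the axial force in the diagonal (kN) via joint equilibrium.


At the joint, only the diagonal has a vertical component, so vertical equilibrium gives:
F * sin(60) = 10
F = 10 / sin(60)
= 10 / 0.866025
= 11.55 kN

11.55 kN


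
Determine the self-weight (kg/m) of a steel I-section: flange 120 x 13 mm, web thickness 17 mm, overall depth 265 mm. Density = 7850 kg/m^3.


A_flanges = 2 * 120 * 13 = 3120 mm^2
A_web = (265 - 2 * 13) * 17 = 4063 mm^2
A_total = 3120 + 4063 = 7183 mm^2 = 0.007183 m^2
Weight = rho * A = 7850 * 0.007183 = 56.3865 kg/m

56.3865 kg/m


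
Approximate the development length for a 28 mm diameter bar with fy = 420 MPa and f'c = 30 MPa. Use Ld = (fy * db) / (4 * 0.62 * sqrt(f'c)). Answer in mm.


Ld = (fy * db) / (4 * 0.62 * sqrt(f'c))
= (420 * 28) / (4 * 0.62 * sqrt(30))
= 11760 / 13.5835
= 865.76 mm

865.76 mm


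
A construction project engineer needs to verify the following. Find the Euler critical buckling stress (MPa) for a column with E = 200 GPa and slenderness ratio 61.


sigma_cr = pi^2 * E / lambda^2
= 9.8696 * 200000.0 / 61^2
= 9.8696 * 200000.0 / 3721
= 530.4813 MPa

530.4813 MPa


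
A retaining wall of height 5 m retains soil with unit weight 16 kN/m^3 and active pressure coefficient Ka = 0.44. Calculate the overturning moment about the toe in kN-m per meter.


Pa = 0.5 * Ka * gamma * H^2
= 0.5 * 0.44 * 16 * 5^2
= 88.0 kN/m
Arm = H / 3 = 5 / 3 = 1.6667 m
Mo = Pa * arm = Pa * H / 3 = 88.0 * 5 / 3 = 146.6667 kN-m/m

146.6667 kN-m/m


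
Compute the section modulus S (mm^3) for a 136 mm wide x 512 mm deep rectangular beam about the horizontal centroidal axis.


S = b * h^2 / 6
= 136 * 512^2 / 6
= 136 * 262144 / 6
= 5941930.67 mm^3

5941930.67 mm^3


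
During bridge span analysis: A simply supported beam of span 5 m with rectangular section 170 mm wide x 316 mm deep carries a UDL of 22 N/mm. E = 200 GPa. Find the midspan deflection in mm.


I = 170 * 316^3 / 12 = 447022026.67 mm^4
L = 5000.0 mm, w = 22 N/mm, E = 200000.0 MPa
delta = 5 * w * L^4 / (384 * E * I)
= 5 * 22 * 5000.0^4 / (384 * 200000.0 * 447022026.67)
= 2.0025 mm

2.0025 mm


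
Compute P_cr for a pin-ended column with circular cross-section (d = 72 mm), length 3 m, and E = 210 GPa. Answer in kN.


I = pi * d^4 / 64 = 1319167.32 mm^4
L = 3000.0 mm
P_cr = pi^2 * E * I / L^2
= 9.8696 * 210000.0 * 1319167.32 / 3000.0^2
= 303792.06 N = 303.7921 kN

303.7921 kN


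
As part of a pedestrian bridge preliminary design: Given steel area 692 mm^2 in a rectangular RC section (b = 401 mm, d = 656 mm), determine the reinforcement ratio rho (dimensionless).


rho = As / (b * d)
= 692 / (401 * 656)
= 692 / 263056
= 0.002631 (dimensionless)

0.002631 (dimensionless)


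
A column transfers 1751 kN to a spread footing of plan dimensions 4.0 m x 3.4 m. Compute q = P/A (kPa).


A = 4.0 * 3.4 = 13.6 m^2
q = P / A = 1751 / 13.6
= 128.75 kPa

128.75 kPa


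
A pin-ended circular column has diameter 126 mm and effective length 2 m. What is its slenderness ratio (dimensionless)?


Radius of gyration r = d / 4 = 126 / 4 = 31.5 mm
L_eff = 2000.0 mm
Slenderness ratio = L / r = 2000.0 / 31.5 = 63.49 (dimensionless)

63.49 (dimensionless)


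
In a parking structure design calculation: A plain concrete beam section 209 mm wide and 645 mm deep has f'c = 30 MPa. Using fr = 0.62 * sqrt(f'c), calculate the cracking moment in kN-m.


fr = 0.62 * sqrt(30) = 0.62 * 5.4772 = 3.3959 MPa
I = 209 * 645^3 / 12 = 4673520843.75 mm^4
y_t = 322.5 mm
M_cr = fr * I / y_t = 3.3959 * 4673520843.75 / 322.5 N-mm
= 49.2115 kN-m

49.2115 kN-m


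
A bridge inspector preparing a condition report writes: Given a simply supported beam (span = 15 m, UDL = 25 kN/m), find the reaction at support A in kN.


Total load = w * L = 25 * 15 = 375 kN
By symmetry, each reaction R = total / 2 = 375 / 2 = 187.5 kN

187.5 kN


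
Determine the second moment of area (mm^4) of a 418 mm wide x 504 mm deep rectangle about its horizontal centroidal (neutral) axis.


I = b * h^3 / 12
= 418 * 504^3 / 12
= 418 * 128024064 / 12
= 4459504896.0 mm^4

4459504896.0 mm^4


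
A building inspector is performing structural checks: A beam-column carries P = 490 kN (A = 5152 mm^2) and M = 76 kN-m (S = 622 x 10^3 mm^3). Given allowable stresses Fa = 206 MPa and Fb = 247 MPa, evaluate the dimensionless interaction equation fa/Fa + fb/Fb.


f_a = P / A = 490000.0 / 5152 = 95.1087 MPa
f_b = M / S = 76000000.0 / 622000.0 = 122.1865 MPa
Ratio = f_a / Fa + f_b / Fb
= 95.1087 / 206 + 122.1865 / 247
= 0.9564 (dimensionless)

0.9564 (dimensionless)


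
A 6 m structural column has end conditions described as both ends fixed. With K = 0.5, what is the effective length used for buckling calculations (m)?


L_eff = K * L
= 0.5 * 6
= 3.0 m

3.0 m


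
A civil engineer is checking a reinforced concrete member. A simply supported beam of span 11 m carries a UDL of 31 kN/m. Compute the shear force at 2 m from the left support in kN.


R_A = w * L / 2 = 31 * 11 / 2 = 170.5 kN
V(x) = R_A - w * x = 170.5 - 31 * 2
= 108.5 kN

108.5 kN


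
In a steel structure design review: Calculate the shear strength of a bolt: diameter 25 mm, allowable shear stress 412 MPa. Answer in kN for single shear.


A = pi * d^2 / 4 = pi * 25^2 / 4 = 490.8739 mm^2
V = f_v * A / 1000 = 412 * 490.8739 / 1000
= 202.24 kN

202.24 kN


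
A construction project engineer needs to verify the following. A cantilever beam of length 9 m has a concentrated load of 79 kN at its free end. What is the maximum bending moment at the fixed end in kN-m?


For a cantilever with a point load at the free end:
M_max = P * L = 79 * 9 = 711 kN-m

711 kN-m


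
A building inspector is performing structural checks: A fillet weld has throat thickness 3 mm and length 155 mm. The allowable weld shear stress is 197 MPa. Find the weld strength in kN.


Strength = throat * length * allowable stress
= 3 * 155 * 197 N
= 91605 N
= 91.61 kN

91.61 kN


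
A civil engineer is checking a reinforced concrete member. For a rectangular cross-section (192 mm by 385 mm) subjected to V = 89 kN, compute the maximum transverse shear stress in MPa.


A = b * h = 192 * 385 = 73920 mm^2
V = 89 kN = 89000.0 N
tau_max = 1.5 * V / A = 1.5 * 89000.0 / 73920
= 1.806 MPa

1.806 MPa


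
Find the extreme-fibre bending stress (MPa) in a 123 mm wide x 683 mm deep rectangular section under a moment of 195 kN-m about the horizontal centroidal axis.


I = b * h^3 / 12 = 123 * 683^3 / 12 = 3265772866.75 mm^4
y = h / 2 = 683 / 2 = 341.5 mm
M = 195 kN-m = 195000000.0 N-mm
sigma = M * y / I = 195000000.0 * 341.5 / 3265772866.75
= 20.39 MPa

20.39 MPa


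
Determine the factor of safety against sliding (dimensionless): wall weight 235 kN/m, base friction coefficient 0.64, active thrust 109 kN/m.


Resisting force = mu * W = 0.64 * 235 = 150.4 kN/m
FOS = Resisting / Driving = 150.4 / 109
= 1.3798 (dimensionless)

1.3798 (dimensionless)


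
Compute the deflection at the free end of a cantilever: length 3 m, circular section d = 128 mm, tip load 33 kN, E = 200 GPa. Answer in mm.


I = pi * d^4 / 64 = pi * 128^4 / 64 = 13176794.63 mm^4
L = 3000.0 mm, P = 33000.0 N, E = 200000.0 MPa
delta = P * L^3 / (3 * E * I)
= 33000.0 * 3000.0^3 / (3 * 200000.0 * 13176794.63)
= 112.6981 mm

112.6981 mm


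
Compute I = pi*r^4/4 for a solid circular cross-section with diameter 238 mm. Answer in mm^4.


r = d / 2 = 238 / 2 = 119.0 mm
I = pi * r^4 / 4 = pi * 119.0^4 / 4
= 157498973.25 mm^4

157498973.25 mm^4


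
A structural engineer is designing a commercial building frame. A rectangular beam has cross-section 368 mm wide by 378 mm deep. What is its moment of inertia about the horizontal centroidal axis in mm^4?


I = b * h^3 / 12
= 368 * 378^3 / 12
= 368 * 54010152 / 12
= 1656311328.0 mm^4

1656311328.0 mm^4


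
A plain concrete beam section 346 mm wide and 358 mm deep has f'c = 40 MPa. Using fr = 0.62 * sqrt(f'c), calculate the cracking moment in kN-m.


fr = 0.62 * sqrt(40) = 0.62 * 6.3246 = 3.9212 MPa
I = 346 * 358^3 / 12 = 1322951529.33 mm^4
y_t = 179.0 mm
M_cr = fr * I / y_t = 3.9212 * 1322951529.33 / 179.0 N-mm
= 28.9809 kN-m

28.9809 kN-m


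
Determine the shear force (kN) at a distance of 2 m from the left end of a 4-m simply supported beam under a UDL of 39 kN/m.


R_A = w * L / 2 = 39 * 4 / 2 = 78.0 kN
V(x) = R_A - w * x = 78.0 - 39 * 2
= 0.0 kN

0.0 kN


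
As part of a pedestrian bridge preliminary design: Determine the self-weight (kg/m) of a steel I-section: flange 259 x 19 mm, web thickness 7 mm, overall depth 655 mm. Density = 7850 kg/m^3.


A_flanges = 2 * 259 * 19 = 9842 mm^2
A_web = (655 - 2 * 19) * 7 = 4319 mm^2
A_total = 9842 + 4319 = 14161 mm^2 = 0.014161 m^2
Weight = rho * A = 7850 * 0.014161 = 111.1638 kg/m

111.1638 kg/m


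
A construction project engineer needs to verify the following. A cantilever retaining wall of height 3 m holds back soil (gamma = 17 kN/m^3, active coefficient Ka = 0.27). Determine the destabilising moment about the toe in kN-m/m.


Pa = 0.5 * Ka * gamma * H^2
= 0.5 * 0.27 * 17 * 3^2
= 20.655 kN/m
Arm = H / 3 = 3 / 3 = 1.0 m
Mo = Pa * arm = Pa * H / 3 = 20.655 * 3 / 3 = 20.655 kN-m/m

20.655 kN-m/m


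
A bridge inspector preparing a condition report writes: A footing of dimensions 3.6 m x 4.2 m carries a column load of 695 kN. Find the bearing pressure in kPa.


A = 3.6 * 4.2 = 15.12 m^2
q = P / A = 695 / 15.12
= 45.9656 kPa

45.9656 kPa


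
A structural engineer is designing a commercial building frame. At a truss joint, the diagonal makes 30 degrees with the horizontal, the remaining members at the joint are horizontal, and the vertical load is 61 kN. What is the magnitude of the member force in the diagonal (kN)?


At the joint, only the diagonal has a vertical component, so vertical equilibrium gives:
F * sin(30) = 61
F = 61 / sin(30)
= 61 / 0.5
= 122.0 kN

122.0 kN


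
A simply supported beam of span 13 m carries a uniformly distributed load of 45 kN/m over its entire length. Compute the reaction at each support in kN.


Total load = w * L = 45 * 13 = 585 kN
By symmetry, each reaction R = total / 2 = 585 / 2 = 292.5 kN

292.5 kN


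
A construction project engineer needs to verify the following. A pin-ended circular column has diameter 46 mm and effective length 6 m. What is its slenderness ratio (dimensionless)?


Radius of gyration r = d / 4 = 46 / 4 = 11.5 mm
L_eff = 6000.0 mm
Slenderness ratio = L / r = 6000.0 / 11.5 = 521.74 (dimensionless)

521.74 (dimensionless)


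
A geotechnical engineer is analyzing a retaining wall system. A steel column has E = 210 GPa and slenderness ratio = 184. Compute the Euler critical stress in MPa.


sigma_cr = pi^2 * E / lambda^2
= 9.8696 * 210000.0 / 184^2
= 9.8696 * 210000.0 / 33856
= 61.2186 MPa

61.2186 MPa


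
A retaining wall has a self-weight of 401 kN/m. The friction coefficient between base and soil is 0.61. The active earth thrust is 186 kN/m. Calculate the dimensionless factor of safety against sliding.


Resisting force = mu * W = 0.61 * 401 = 244.61 kN/m
FOS = Resisting / Driving = 244.61 / 186
= 1.3151 (dimensionless)

1.3151 (dimensionless)


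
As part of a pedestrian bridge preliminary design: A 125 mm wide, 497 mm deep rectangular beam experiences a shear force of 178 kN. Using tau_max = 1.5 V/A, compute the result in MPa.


A = b * h = 125 * 497 = 62125 mm^2
V = 178 kN = 178000.0 N
tau_max = 1.5 * V / A = 1.5 * 178000.0 / 62125
= 4.2978 MPa

4.2978 MPa


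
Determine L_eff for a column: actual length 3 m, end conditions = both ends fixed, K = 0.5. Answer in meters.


L_eff = K * L
= 0.5 * 3
= 1.5 m

1.5 m


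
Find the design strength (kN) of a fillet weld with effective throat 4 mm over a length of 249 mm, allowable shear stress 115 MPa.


Strength = throat * length * allowable stress
= 4 * 249 * 115 N
= 114540 N
= 114.54 kN

114.54 kN


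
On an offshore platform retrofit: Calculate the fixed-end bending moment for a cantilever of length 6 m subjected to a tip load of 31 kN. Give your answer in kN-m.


For a cantilever with a point load at the free end:
M_max = P * L = 31 * 6 = 186 kN-m

186 kN-m


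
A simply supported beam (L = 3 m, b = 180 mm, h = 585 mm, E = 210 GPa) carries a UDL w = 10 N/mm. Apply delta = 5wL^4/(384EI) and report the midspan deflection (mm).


I = 180 * 585^3 / 12 = 3003024375.0 mm^4
L = 3000.0 mm, w = 10 N/mm, E = 210000.0 MPa
delta = 5 * w * L^4 / (384 * E * I)
= 5 * 10 * 3000.0^4 / (384 * 210000.0 * 3003024375.0)
= 0.0167 mm

0.0167 mm


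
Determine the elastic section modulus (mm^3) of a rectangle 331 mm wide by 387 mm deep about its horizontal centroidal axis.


S = b * h^2 / 6
= 331 * 387^2 / 6
= 331 * 149769 / 6
= 8262256.5 mm^3

8262256.5 mm^3


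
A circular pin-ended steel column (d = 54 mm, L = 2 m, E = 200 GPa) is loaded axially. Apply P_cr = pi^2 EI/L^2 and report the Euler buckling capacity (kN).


I = pi * d^4 / 64 = 417392.79 mm^4
L = 2000.0 mm
P_cr = pi^2 * E * I / L^2
= 9.8696 * 200000.0 * 417392.79 / 2000.0^2
= 205975.08 N = 205.9751 kN

205.9751 kN


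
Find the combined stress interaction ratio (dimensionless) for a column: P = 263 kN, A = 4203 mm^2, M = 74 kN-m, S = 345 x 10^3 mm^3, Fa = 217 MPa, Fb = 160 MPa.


f_a = P / A = 263000.0 / 4203 = 62.5744 MPa
f_b = M / S = 74000000.0 / 345000.0 = 214.4928 MPa
Ratio = f_a / Fa + f_b / Fb
= 62.5744 / 217 + 214.4928 / 160
= 1.6289 (dimensionless)

1.6289 (dimensionless)


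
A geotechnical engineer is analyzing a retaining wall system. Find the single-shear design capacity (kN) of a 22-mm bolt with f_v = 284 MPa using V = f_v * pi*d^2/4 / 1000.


A = pi * d^2 / 4 = pi * 22^2 / 4 = 380.1327 mm^2
V = f_v * A / 1000 = 284 * 380.1327 / 1000
= 107.9577 kN

107.9577 kN


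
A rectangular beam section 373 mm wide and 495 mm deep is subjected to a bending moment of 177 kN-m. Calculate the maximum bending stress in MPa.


I = b * h^3 / 12 = 373 * 495^3 / 12 = 3770015906.25 mm^4
y = h / 2 = 495 / 2 = 247.5 mm
M = 177 kN-m = 177000000.0 N-mm
sigma = M * y / I = 177000000.0 * 247.5 / 3770015906.25
= 11.62 MPa

11.62 MPa


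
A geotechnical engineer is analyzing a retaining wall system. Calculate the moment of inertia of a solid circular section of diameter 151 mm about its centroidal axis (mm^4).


r = d / 2 = 151 / 2 = 75.5 mm
I = pi * r^4 / 4 = pi * 75.5^4 / 4
= 25519824.76 mm^4

25519824.76 mm^4


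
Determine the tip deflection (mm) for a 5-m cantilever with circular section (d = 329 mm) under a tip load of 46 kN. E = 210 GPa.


I = pi * d^4 / 64 = pi * 329^4 / 64 = 575113405.09 mm^4
L = 5000.0 mm, P = 46000.0 N, E = 210000.0 MPa
delta = P * L^3 / (3 * E * I)
= 46000.0 * 5000.0^3 / (3 * 210000.0 * 575113405.09)
= 15.8699 mm

15.8699 mm


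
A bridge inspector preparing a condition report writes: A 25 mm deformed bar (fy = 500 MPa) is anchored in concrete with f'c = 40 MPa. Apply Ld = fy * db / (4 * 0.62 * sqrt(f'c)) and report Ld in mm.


Ld = (fy * db) / (4 * 0.62 * sqrt(f'c))
= (500 * 25) / (4 * 0.62 * sqrt(40))
= 12500 / 15.6849
= 796.94 mm

796.94 mm


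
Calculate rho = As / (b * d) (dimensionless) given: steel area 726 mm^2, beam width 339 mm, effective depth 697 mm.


rho = As / (b * d)
= 726 / (339 * 697)
= 726 / 236283
= 0.003073 (dimensionless)

0.003073 (dimensionless)


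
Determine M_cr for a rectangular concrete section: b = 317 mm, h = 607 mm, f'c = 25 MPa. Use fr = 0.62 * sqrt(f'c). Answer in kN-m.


fr = 0.62 * sqrt(25) = 0.62 * 5.0 = 3.1 MPa
I = 317 * 607^3 / 12 = 5908049010.92 mm^4
y_t = 303.5 mm
M_cr = fr * I / y_t = 3.1 * 5908049010.92 / 303.5 N-mm
= 60.3458 kN-m

60.3458 kN-m


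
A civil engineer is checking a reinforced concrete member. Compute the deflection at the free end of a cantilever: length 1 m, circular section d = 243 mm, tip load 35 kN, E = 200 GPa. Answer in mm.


I = pi * d^4 / 64 = pi * 243^4 / 64 = 171157129.04 mm^4
L = 1000.0 mm, P = 35000.0 N, E = 200000.0 MPa
delta = P * L^3 / (3 * E * I)
= 35000.0 * 1000.0^3 / (3 * 200000.0 * 171157129.04)
= 0.3408 mm

0.3408 mm


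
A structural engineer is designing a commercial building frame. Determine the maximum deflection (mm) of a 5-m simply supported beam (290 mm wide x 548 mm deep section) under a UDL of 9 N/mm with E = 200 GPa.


I = 290 * 548^3 / 12 = 3977025973.33 mm^4
L = 5000.0 mm, w = 9 N/mm, E = 200000.0 MPa
delta = 5 * w * L^4 / (384 * E * I)
= 5 * 9 * 5000.0^4 / (384 * 200000.0 * 3977025973.33)
= 0.0921 mm

0.0921 mm


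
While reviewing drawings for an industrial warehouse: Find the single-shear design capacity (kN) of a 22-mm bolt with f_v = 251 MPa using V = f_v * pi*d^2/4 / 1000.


A = pi * d^2 / 4 = pi * 22^2 / 4 = 380.1327 mm^2
V = f_v * A / 1000 = 251 * 380.1327 / 1000
= 95.4133 kN

95.4133 kN


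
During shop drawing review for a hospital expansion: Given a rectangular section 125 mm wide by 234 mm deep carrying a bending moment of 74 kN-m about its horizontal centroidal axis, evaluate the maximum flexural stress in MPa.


I = b * h^3 / 12 = 125 * 234^3 / 12 = 133467750.0 mm^4
y = h / 2 = 234 / 2 = 117.0 mm
M = 74 kN-m = 74000000.0 N-mm
sigma = M * y / I = 74000000.0 * 117.0 / 133467750.0
= 64.87 MPa

64.87 MPa


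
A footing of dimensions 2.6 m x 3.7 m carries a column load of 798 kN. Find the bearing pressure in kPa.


A = 2.6 * 3.7 = 9.62 m^2
q = P / A = 798 / 9.62
= 82.9522 kPa

82.9522 kPa


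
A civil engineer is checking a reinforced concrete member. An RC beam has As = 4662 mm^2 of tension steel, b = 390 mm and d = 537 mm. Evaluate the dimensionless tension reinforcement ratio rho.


rho = As / (b * d)
= 4662 / (390 * 537)
= 4662 / 209430
= 0.02226 (dimensionless)

0.02226 (dimensionless)


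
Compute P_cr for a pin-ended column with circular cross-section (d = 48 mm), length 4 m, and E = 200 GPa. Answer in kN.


I = pi * d^4 / 64 = 260576.26 mm^4
L = 4000.0 mm
P_cr = pi^2 * E * I / L^2
= 9.8696 * 200000.0 * 260576.26 / 4000.0^2
= 32147.31 N = 32.1473 kN

32.1473 kN


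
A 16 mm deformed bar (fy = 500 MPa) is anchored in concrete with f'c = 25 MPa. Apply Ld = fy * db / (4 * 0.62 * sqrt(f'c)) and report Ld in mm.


Ld = (fy * db) / (4 * 0.62 * sqrt(f'c))
= (500 * 16) / (4 * 0.62 * sqrt(25))
= 8000 / 12.4
= 645.16 mm

645.16 mm


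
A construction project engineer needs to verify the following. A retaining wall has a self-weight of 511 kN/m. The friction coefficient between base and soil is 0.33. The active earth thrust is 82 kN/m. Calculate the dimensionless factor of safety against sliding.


Resisting force = mu * W = 0.33 * 511 = 168.63 kN/m
FOS = Resisting / Driving = 168.63 / 82
= 2.0565 (dimensionless)

2.0565 (dimensionless)


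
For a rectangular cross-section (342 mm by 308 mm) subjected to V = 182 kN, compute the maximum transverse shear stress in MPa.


A = b * h = 342 * 308 = 105336 mm^2
V = 182 kN = 182000.0 N
tau_max = 1.5 * V / A = 1.5 * 182000.0 / 105336
= 2.5917 MPa

2.5917 MPa


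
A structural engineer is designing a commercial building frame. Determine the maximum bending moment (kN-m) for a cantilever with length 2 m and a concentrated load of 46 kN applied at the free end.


For a cantilever with a point load at the free end:
M_max = P * L = 46 * 2 = 92 kN-m

92 kN-m


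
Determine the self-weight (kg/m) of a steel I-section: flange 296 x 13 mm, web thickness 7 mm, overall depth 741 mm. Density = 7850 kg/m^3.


A_flanges = 2 * 296 * 13 = 7696 mm^2
A_web = (741 - 2 * 13) * 7 = 5005 mm^2
A_total = 7696 + 5005 = 12701 mm^2 = 0.012701 m^2
Weight = rho * A = 7850 * 0.012701 = 99.7028 kg/m

99.7028 kg/m


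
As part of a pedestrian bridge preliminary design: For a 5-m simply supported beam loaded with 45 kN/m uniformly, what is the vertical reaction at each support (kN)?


Total load = w * L = 45 * 5 = 225 kN
By symmetry, each reaction R = total / 2 = 225 / 2 = 112.5 kN

112.5 kN


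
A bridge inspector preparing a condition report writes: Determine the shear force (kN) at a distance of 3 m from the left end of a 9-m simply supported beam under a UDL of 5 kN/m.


R_A = w * L / 2 = 5 * 9 / 2 = 22.5 kN
V(x) = R_A - w * x = 22.5 - 5 * 3
= 7.5 kN

7.5 kN


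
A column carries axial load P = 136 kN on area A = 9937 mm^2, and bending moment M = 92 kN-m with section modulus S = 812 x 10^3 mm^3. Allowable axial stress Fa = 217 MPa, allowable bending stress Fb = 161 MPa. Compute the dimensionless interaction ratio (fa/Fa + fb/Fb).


f_a = P / A = 136000.0 / 9937 = 13.6862 MPa
f_b = M / S = 92000000.0 / 812000.0 = 113.3005 MPa
Ratio = f_a / Fa + f_b / Fb
= 13.6862 / 217 + 113.3005 / 161
= 0.7668 (dimensionless)

0.7668 (dimensionless)


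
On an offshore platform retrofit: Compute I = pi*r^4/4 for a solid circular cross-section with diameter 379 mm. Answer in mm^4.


r = d / 2 = 379 / 2 = 189.5 mm
I = pi * r^4 / 4 = pi * 189.5^4 / 4
= 1012807103.26 mm^4

1012807103.26 mm^4


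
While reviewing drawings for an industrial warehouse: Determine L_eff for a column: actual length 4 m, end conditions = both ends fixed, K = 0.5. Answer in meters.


L_eff = K * L
= 0.5 * 4
= 2.0 m

2.0 m


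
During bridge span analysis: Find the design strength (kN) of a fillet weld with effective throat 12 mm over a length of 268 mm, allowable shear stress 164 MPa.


Strength = throat * length * allowable stress
= 12 * 268 * 164 N
= 527424 N
= 527.42 kN

527.42 kN


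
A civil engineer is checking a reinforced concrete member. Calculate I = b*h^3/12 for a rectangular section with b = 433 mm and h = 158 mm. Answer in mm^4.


I = b * h^3 / 12
= 433 * 158^3 / 12
= 433 * 3944312 / 12
= 142323924.67 mm^4

142323924.67 mm^4


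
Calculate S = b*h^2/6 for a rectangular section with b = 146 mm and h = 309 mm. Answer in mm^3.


S = b * h^2 / 6
= 146 * 309^2 / 6
= 146 * 95481 / 6
= 2323371.0 mm^3

2323371.0 mm^3


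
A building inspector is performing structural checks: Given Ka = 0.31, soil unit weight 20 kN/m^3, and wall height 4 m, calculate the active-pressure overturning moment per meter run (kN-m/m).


Pa = 0.5 * Ka * gamma * H^2
= 0.5 * 0.31 * 20 * 4^2
= 49.6 kN/m
Arm = H / 3 = 4 / 3 = 1.3333 m
Mo = Pa * arm = Pa * H / 3 = 49.6 * 4 / 3 = 66.1333 kN-m/m

66.1333 kN-m/m


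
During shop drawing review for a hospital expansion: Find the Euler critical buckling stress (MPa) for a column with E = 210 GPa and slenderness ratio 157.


sigma_cr = pi^2 * E / lambda^2
= 9.8696 * 210000.0 / 157^2
= 9.8696 * 210000.0 / 24649
= 84.0852 MPa

84.0852 MPa


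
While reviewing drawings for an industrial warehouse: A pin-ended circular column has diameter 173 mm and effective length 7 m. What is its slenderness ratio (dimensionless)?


Radius of gyration r = d / 4 = 173 / 4 = 43.25 mm
L_eff = 7000.0 mm
Slenderness ratio = L / r = 7000.0 / 43.25 = 161.85 (dimensionless)

161.85 (dimensionless)


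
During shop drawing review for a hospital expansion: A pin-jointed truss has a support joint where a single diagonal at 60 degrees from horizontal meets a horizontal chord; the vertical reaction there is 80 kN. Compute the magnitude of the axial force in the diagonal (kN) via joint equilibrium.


At the joint, only the diagonal has a vertical component, so vertical equilibrium gives:
F * sin(60) = 80
F = 80 / sin(60)
= 80 / 0.866025
= 92.38 kN

92.38 kN


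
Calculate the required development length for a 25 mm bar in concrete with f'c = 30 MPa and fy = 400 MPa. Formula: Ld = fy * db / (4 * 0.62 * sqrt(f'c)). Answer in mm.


Ld = (fy * db) / (4 * 0.62 * sqrt(f'c))
= (400 * 25) / (4 * 0.62 * sqrt(30))
= 10000 / 13.5835
= 736.19 mm

736.19 mm


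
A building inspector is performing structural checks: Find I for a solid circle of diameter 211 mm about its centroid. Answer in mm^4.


r = d / 2 = 211 / 2 = 105.5 mm
I = pi * r^4 / 4 = pi * 105.5^4 / 4
= 97297060.54 mm^4

97297060.54 mm^4


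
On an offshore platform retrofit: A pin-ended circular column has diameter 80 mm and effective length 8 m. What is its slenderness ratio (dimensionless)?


Radius of gyration r = d / 4 = 80 / 4 = 20.0 mm
L_eff = 8000.0 mm
Slenderness ratio = L / r = 8000.0 / 20.0 = 400.0 (dimensionless)

400.0 (dimensionless)


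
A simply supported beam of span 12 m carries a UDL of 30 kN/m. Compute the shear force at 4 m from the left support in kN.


R_A = w * L / 2 = 30 * 12 / 2 = 180.0 kN
V(x) = R_A - w * x = 180.0 - 30 * 4
= 60.0 kN

60.0 kN


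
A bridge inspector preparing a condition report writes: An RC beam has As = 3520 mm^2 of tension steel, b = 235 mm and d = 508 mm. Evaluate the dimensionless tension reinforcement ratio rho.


rho = As / (b * d)
= 3520 / (235 * 508)
= 3520 / 119380
= 0.029486 (dimensionless)

0.029486 (dimensionless)


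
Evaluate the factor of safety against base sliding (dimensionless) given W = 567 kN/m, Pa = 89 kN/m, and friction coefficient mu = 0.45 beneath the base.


Resisting force = mu * W = 0.45 * 567 = 255.15 kN/m
FOS = Resisting / Driving = 255.15 / 89
= 2.8669 (dimensionless)

2.8669 (dimensionless)


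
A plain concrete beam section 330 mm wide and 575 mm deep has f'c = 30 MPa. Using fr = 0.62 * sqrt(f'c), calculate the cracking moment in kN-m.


fr = 0.62 * sqrt(30) = 0.62 * 5.4772 = 3.3959 MPa
I = 330 * 575^3 / 12 = 5228007812.5 mm^4
y_t = 287.5 mm
M_cr = fr * I / y_t = 3.3959 * 5228007812.5 / 287.5 N-mm
= 61.752 kN-m

61.752 kN-m


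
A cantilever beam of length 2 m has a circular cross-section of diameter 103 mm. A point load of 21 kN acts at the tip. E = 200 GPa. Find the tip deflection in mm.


I = pi * d^4 / 64 = pi * 103^4 / 64 = 5524828.45 mm^4
L = 2000.0 mm, P = 21000.0 N, E = 200000.0 MPa
delta = P * L^3 / (3 * E * I)
= 21000.0 * 2000.0^3 / (3 * 200000.0 * 5524828.45)
= 50.6803 mm

50.6803 mm


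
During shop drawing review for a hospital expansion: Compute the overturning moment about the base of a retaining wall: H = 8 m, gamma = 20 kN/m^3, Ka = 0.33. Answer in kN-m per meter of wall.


Pa = 0.5 * Ka * gamma * H^2
= 0.5 * 0.33 * 20 * 8^2
= 211.2 kN/m
Arm = H / 3 = 8 / 3 = 2.6667 m
Mo = Pa * arm = Pa * H / 3 = 211.2 * 8 / 3 = 563.2 kN-m/m

563.2 kN-m/m


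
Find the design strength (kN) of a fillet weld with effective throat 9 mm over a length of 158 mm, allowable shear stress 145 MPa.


Strength = throat * length * allowable stress
= 9 * 158 * 145 N
= 206190 N
= 206.19 kN

206.19 kN


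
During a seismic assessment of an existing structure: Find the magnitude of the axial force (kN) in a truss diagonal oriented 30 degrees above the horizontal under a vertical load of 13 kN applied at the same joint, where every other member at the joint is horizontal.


At the joint, only the diagonal has a vertical component, so vertical equilibrium gives:
F * sin(30) = 13
F = 13 / sin(30)
= 13 / 0.5
= 26.0 kN

26.0 kN


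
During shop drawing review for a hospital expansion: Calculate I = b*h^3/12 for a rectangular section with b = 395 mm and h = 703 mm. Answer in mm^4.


I = b * h^3 / 12
= 395 * 703^3 / 12
= 395 * 347428927 / 12
= 11436202180.42 mm^4

11436202180.42 mm^4


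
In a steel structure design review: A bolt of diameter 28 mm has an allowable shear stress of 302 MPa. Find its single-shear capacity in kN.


A = pi * d^2 / 4 = pi * 28^2 / 4 = 615.7522 mm^2
V = f_v * A / 1000 = 302 * 615.7522 / 1000
= 185.9572 kN

185.9572 kN


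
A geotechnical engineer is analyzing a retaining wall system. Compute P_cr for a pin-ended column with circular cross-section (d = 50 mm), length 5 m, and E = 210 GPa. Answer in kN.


I = pi * d^4 / 64 = 306796.16 mm^4
L = 5000.0 mm
P_cr = pi^2 * E * I / L^2
= 9.8696 * 210000.0 * 306796.16 / 5000.0^2
= 25434.84 N = 25.4348 kN

25.4348 kN


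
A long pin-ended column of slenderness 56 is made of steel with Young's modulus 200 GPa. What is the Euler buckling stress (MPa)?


sigma_cr = pi^2 * E / lambda^2
= 9.8696 * 200000.0 / 56^2
= 9.8696 * 200000.0 / 3136
= 629.4391 MPa

629.4391 MPa


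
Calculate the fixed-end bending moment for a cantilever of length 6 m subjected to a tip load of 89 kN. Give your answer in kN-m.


For a cantilever with a point load at the free end:
M_max = P * L = 89 * 6 = 534 kN-m

534 kN-m


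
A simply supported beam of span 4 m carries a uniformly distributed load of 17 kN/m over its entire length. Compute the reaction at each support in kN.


Total load = w * L = 17 * 4 = 68 kN
By symmetry, each reaction R = total / 2 = 68 / 2 = 34.0 kN

34.0 kN


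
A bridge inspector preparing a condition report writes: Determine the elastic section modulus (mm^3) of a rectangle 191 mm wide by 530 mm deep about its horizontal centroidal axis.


S = b * h^2 / 6
= 191 * 530^2 / 6
= 191 * 280900 / 6
= 8941983.33 mm^3

8941983.33 mm^3


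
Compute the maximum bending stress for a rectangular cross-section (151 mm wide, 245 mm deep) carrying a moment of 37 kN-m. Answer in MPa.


I = b * h^3 / 12 = 151 * 245^3 / 12 = 185052072.92 mm^4
y = h / 2 = 245 / 2 = 122.5 mm
M = 37 kN-m = 37000000.0 N-mm
sigma = M * y / I = 37000000.0 * 122.5 / 185052072.92
= 24.49 MPa

24.49 MPa


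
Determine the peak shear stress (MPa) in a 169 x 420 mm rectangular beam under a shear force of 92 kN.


A = b * h = 169 * 420 = 70980 mm^2
V = 92 kN = 92000.0 N
tau_max = 1.5 * V / A = 1.5 * 92000.0 / 70980
= 1.9442 MPa

1.9442 MPa


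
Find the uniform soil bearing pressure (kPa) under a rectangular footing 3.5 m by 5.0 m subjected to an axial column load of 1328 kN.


A = 3.5 * 5.0 = 17.5 m^2
q = P / A = 1328 / 17.5
= 75.8857 kPa

75.8857 kPa


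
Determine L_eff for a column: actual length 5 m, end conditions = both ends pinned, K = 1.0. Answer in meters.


L_eff = K * L
= 1.0 * 5
= 5.0 m

5.0 m


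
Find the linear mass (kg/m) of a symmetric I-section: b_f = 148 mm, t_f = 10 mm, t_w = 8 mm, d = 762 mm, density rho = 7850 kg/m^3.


A_flanges = 2 * 148 * 10 = 2960 mm^2
A_web = (762 - 2 * 10) * 8 = 5936 mm^2
A_total = 2960 + 5936 = 8896 mm^2 = 0.008896 m^2
Weight = rho * A = 7850 * 0.008896 = 69.8336 kg/m

69.8336 kg/m


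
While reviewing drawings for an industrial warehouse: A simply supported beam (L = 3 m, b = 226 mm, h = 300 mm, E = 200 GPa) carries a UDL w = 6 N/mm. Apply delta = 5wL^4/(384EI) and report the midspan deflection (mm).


I = 226 * 300^3 / 12 = 508500000.0 mm^4
L = 3000.0 mm, w = 6 N/mm, E = 200000.0 MPa
delta = 5 * w * L^4 / (384 * E * I)
= 5 * 6 * 3000.0^4 / (384 * 200000.0 * 508500000.0)
= 0.0622 mm

0.0622 mm


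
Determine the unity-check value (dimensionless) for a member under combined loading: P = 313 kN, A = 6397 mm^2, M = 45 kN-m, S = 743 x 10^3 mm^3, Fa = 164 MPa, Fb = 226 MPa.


f_a = P / A = 313000.0 / 6397 = 48.9292 MPa
f_b = M / S = 45000000.0 / 743000.0 = 60.5653 MPa
Ratio = f_a / Fa + f_b / Fb
= 48.9292 / 164 + 60.5653 / 226
= 0.5663 (dimensionless)

0.5663 (dimensionless)


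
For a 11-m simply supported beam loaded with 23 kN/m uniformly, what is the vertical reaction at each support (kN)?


Total load = w * L = 23 * 11 = 253 kN
By symmetry, each reaction R = total / 2 = 253 / 2 = 126.5 kN

126.5 kN


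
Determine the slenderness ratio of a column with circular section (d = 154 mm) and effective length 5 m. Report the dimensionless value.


Radius of gyration r = d / 4 = 154 / 4 = 38.5 mm
L_eff = 5000.0 mm
Slenderness ratio = L / r = 5000.0 / 38.5 = 129.87 (dimensionless)

129.87 (dimensionless)


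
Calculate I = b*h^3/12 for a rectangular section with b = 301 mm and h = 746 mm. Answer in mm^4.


I = b * h^3 / 12
= 301 * 746^3 / 12
= 301 * 415160936 / 12
= 10413620144.67 mm^4

10413620144.67 mm^4


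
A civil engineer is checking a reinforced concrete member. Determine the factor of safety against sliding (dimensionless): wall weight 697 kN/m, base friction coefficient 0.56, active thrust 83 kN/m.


Resisting force = mu * W = 0.56 * 697 = 390.32 kN/m
FOS = Resisting / Driving = 390.32 / 83
= 4.7027 (dimensionless)

4.7027 (dimensionless)


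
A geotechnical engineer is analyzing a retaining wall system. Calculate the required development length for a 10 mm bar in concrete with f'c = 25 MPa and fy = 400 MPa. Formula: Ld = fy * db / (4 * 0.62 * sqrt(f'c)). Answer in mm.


Ld = (fy * db) / (4 * 0.62 * sqrt(f'c))
= (400 * 10) / (4 * 0.62 * sqrt(25))
= 4000 / 12.4
= 322.58 mm

322.58 mm


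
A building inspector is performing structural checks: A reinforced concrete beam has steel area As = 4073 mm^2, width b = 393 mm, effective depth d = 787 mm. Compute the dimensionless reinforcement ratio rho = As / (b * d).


rho = As / (b * d)
= 4073 / (393 * 787)
= 4073 / 309291
= 0.013169 (dimensionless)

0.013169 (dimensionless)


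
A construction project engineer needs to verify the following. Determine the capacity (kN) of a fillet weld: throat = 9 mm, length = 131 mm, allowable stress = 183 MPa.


Strength = throat * length * allowable stress
= 9 * 131 * 183 N
= 215757 N
= 215.76 kN

215.76 kN


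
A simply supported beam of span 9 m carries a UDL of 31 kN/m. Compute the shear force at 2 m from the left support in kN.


R_A = w * L / 2 = 31 * 9 / 2 = 139.5 kN
V(x) = R_A - w * x = 139.5 - 31 * 2
= 77.5 kN

77.5 kN


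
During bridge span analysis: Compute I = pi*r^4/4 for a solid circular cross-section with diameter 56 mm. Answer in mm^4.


r = d / 2 = 56 / 2 = 28.0 mm
I = pi * r^4 / 4 = pi * 28.0^4 / 4
= 482749.69 mm^4

482749.69 mm^4


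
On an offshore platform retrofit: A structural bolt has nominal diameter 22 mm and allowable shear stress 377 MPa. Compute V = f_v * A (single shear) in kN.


A = pi * d^2 / 4 = pi * 22^2 / 4 = 380.1327 mm^2
V = f_v * A / 1000 = 377 * 380.1327 / 1000
= 143.31 kN

143.31 kN


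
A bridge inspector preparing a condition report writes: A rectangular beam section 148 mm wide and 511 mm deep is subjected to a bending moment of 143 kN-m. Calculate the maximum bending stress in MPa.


I = b * h^3 / 12 = 148 * 511^3 / 12 = 1645671582.33 mm^4
y = h / 2 = 511 / 2 = 255.5 mm
M = 143 kN-m = 143000000.0 N-mm
sigma = M * y / I = 143000000.0 * 255.5 / 1645671582.33
= 22.2 MPa

22.2 MPa


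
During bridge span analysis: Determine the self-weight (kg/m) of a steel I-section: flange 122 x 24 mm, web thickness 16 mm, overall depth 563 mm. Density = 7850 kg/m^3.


A_flanges = 2 * 122 * 24 = 5856 mm^2
A_web = (563 - 2 * 24) * 16 = 8240 mm^2
A_total = 5856 + 8240 = 14096 mm^2 = 0.014096 m^2
Weight = rho * A = 7850 * 0.014096 = 110.6536 kg/m

110.6536 kg/m


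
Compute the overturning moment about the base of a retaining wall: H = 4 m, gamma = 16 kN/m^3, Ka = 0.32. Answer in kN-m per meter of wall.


Pa = 0.5 * Ka * gamma * H^2
= 0.5 * 0.32 * 16 * 4^2
= 40.96 kN/m
Arm = H / 3 = 4 / 3 = 1.3333 m
Mo = Pa * arm = Pa * H / 3 = 40.96 * 4 / 3 = 54.6133 kN-m/m

54.6133 kN-m/m


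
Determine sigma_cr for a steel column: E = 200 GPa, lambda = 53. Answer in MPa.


sigma_cr = pi^2 * E / lambda^2
= 9.8696 * 200000.0 / 53^2
= 9.8696 * 200000.0 / 2809
= 702.713 MPa

702.713 MPa


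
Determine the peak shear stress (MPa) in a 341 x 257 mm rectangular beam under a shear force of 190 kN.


A = b * h = 341 * 257 = 87637 mm^2
V = 190 kN = 190000.0 N
tau_max = 1.5 * V / A = 1.5 * 190000.0 / 87637
= 3.2521 MPa

3.2521 MPa


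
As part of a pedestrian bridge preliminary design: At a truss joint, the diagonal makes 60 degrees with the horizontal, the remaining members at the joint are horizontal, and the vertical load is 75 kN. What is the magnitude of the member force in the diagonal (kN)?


At the joint, only the diagonal has a vertical component, so vertical equilibrium gives:
F * sin(60) = 75
F = 75 / sin(60)
= 75 / 0.866025
= 86.6 kN

86.6 kN


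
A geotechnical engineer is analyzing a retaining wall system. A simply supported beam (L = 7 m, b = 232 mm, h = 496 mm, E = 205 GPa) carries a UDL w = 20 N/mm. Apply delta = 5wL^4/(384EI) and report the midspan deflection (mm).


I = 232 * 496^3 / 12 = 2359129429.33 mm^4
L = 7000.0 mm, w = 20 N/mm, E = 205000.0 MPa
delta = 5 * w * L^4 / (384 * E * I)
= 5 * 20 * 7000.0^4 / (384 * 205000.0 * 2359129429.33)
= 1.2929 mm

1.2929 mm
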